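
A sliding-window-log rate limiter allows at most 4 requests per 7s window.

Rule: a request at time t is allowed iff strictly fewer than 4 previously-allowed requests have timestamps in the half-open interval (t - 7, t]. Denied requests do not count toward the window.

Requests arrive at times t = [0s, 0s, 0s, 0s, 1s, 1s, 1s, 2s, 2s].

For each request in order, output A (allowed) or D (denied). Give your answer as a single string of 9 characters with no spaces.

Tracking allowed requests in the window:
  req#1 t=0s: ALLOW
  req#2 t=0s: ALLOW
  req#3 t=0s: ALLOW
  req#4 t=0s: ALLOW
  req#5 t=1s: DENY
  req#6 t=1s: DENY
  req#7 t=1s: DENY
  req#8 t=2s: DENY
  req#9 t=2s: DENY

Answer: AAAADDDDD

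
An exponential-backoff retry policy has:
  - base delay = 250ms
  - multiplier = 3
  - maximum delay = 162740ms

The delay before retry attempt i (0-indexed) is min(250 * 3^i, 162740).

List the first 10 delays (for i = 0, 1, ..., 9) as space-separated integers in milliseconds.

Computing each delay:
  i=0: min(250*3^0, 162740) = 250
  i=1: min(250*3^1, 162740) = 750
  i=2: min(250*3^2, 162740) = 2250
  i=3: min(250*3^3, 162740) = 6750
  i=4: min(250*3^4, 162740) = 20250
  i=5: min(250*3^5, 162740) = 60750
  i=6: min(250*3^6, 162740) = 162740
  i=7: min(250*3^7, 162740) = 162740
  i=8: min(250*3^8, 162740) = 162740
  i=9: min(250*3^9, 162740) = 162740

Answer: 250 750 2250 6750 20250 60750 162740 162740 162740 162740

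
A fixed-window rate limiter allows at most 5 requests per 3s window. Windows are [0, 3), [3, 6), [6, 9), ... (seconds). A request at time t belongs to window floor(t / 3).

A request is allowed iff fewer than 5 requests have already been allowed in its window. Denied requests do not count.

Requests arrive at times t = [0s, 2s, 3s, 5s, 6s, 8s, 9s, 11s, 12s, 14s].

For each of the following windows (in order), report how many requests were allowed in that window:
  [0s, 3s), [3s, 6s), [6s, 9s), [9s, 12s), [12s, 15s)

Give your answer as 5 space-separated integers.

Answer: 2 2 2 2 2

Derivation:
Processing requests:
  req#1 t=0s (window 0): ALLOW
  req#2 t=2s (window 0): ALLOW
  req#3 t=3s (window 1): ALLOW
  req#4 t=5s (window 1): ALLOW
  req#5 t=6s (window 2): ALLOW
  req#6 t=8s (window 2): ALLOW
  req#7 t=9s (window 3): ALLOW
  req#8 t=11s (window 3): ALLOW
  req#9 t=12s (window 4): ALLOW
  req#10 t=14s (window 4): ALLOW

Allowed counts by window: 2 2 2 2 2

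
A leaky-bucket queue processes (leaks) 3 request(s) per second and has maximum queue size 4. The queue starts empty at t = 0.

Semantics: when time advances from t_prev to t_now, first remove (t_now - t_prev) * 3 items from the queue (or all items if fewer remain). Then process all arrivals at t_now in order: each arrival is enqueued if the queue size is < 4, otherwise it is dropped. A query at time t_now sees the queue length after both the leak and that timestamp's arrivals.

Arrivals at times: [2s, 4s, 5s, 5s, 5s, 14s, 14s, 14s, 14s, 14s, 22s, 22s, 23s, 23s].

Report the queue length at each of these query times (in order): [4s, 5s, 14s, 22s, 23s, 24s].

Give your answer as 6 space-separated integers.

Queue lengths at query times:
  query t=4s: backlog = 1
  query t=5s: backlog = 3
  query t=14s: backlog = 4
  query t=22s: backlog = 2
  query t=23s: backlog = 2
  query t=24s: backlog = 0

Answer: 1 3 4 2 2 0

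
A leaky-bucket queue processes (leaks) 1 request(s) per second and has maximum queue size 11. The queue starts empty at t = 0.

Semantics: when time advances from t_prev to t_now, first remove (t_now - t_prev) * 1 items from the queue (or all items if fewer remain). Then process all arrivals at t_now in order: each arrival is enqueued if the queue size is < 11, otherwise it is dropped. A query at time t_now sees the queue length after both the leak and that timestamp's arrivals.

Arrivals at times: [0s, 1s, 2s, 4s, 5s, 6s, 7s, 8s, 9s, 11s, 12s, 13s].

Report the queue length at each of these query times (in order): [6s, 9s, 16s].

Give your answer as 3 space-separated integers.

Queue lengths at query times:
  query t=6s: backlog = 1
  query t=9s: backlog = 1
  query t=16s: backlog = 0

Answer: 1 1 0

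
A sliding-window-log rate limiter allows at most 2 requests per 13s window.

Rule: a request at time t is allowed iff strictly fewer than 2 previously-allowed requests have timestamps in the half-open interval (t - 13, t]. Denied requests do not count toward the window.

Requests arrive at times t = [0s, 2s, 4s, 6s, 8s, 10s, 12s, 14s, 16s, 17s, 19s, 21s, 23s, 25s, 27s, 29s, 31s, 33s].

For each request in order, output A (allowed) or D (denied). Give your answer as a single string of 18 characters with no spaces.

Tracking allowed requests in the window:
  req#1 t=0s: ALLOW
  req#2 t=2s: ALLOW
  req#3 t=4s: DENY
  req#4 t=6s: DENY
  req#5 t=8s: DENY
  req#6 t=10s: DENY
  req#7 t=12s: DENY
  req#8 t=14s: ALLOW
  req#9 t=16s: ALLOW
  req#10 t=17s: DENY
  req#11 t=19s: DENY
  req#12 t=21s: DENY
  req#13 t=23s: DENY
  req#14 t=25s: DENY
  req#15 t=27s: ALLOW
  req#16 t=29s: ALLOW
  req#17 t=31s: DENY
  req#18 t=33s: DENY

Answer: AADDDDDAADDDDDAADD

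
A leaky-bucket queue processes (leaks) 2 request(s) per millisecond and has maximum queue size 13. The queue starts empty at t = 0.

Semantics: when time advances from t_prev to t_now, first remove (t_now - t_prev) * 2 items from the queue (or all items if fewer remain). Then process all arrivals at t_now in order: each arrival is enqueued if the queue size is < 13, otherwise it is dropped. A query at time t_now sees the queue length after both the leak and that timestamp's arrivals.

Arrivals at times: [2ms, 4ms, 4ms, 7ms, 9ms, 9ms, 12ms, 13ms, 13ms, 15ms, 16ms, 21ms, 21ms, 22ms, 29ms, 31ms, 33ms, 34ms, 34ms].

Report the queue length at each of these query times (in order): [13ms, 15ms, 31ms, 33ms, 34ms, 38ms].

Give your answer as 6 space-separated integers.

Answer: 2 1 1 1 2 0

Derivation:
Queue lengths at query times:
  query t=13ms: backlog = 2
  query t=15ms: backlog = 1
  query t=31ms: backlog = 1
  query t=33ms: backlog = 1
  query t=34ms: backlog = 2
  query t=38ms: backlog = 0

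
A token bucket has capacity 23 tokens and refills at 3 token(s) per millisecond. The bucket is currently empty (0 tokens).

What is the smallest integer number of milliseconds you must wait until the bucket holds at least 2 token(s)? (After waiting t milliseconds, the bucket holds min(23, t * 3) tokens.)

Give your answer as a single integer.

Need t * 3 >= 2, so t >= 2/3.
Smallest integer t = ceil(2/3) = 1.

Answer: 1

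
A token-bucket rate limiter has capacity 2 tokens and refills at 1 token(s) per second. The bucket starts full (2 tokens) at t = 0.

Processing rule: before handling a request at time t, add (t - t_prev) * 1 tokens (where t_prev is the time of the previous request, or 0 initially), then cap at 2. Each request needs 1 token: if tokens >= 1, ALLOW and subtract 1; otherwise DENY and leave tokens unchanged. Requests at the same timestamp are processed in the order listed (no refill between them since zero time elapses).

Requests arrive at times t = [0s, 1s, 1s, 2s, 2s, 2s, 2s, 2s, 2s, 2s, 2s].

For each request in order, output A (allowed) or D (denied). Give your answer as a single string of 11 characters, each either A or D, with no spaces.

Answer: AAAADDDDDDD

Derivation:
Simulating step by step:
  req#1 t=0s: ALLOW
  req#2 t=1s: ALLOW
  req#3 t=1s: ALLOW
  req#4 t=2s: ALLOW
  req#5 t=2s: DENY
  req#6 t=2s: DENY
  req#7 t=2s: DENY
  req#8 t=2s: DENY
  req#9 t=2s: DENY
  req#10 t=2s: DENY
  req#11 t=2s: DENY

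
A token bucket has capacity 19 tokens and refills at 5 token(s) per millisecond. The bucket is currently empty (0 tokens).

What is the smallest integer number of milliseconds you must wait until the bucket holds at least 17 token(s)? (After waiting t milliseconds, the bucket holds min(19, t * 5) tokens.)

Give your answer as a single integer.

Need t * 5 >= 17, so t >= 17/5.
Smallest integer t = ceil(17/5) = 4.

Answer: 4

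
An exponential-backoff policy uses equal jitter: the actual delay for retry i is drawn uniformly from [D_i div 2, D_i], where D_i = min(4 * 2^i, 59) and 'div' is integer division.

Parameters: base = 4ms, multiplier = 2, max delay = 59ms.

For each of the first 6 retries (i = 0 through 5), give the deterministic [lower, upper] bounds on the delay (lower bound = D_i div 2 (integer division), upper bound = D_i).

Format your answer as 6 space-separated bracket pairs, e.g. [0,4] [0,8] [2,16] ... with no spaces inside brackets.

Computing bounds per retry:
  i=0: D_i=min(4*2^0,59)=4, bounds=[2,4]
  i=1: D_i=min(4*2^1,59)=8, bounds=[4,8]
  i=2: D_i=min(4*2^2,59)=16, bounds=[8,16]
  i=3: D_i=min(4*2^3,59)=32, bounds=[16,32]
  i=4: D_i=min(4*2^4,59)=59, bounds=[29,59]
  i=5: D_i=min(4*2^5,59)=59, bounds=[29,59]

Answer: [2,4] [4,8] [8,16] [16,32] [29,59] [29,59]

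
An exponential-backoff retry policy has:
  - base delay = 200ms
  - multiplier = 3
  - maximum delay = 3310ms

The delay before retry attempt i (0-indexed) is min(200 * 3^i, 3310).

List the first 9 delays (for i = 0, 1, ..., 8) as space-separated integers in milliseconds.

Answer: 200 600 1800 3310 3310 3310 3310 3310 3310

Derivation:
Computing each delay:
  i=0: min(200*3^0, 3310) = 200
  i=1: min(200*3^1, 3310) = 600
  i=2: min(200*3^2, 3310) = 1800
  i=3: min(200*3^3, 3310) = 3310
  i=4: min(200*3^4, 3310) = 3310
  i=5: min(200*3^5, 3310) = 3310
  i=6: min(200*3^6, 3310) = 3310
  i=7: min(200*3^7, 3310) = 3310
  i=8: min(200*3^8, 3310) = 3310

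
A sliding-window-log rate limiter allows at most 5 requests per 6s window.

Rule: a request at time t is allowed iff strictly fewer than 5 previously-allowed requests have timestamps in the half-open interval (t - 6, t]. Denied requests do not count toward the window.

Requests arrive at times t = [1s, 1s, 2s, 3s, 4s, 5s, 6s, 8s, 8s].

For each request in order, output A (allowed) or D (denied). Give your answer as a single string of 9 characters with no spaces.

Answer: AAAAADDAA

Derivation:
Tracking allowed requests in the window:
  req#1 t=1s: ALLOW
  req#2 t=1s: ALLOW
  req#3 t=2s: ALLOW
  req#4 t=3s: ALLOW
  req#5 t=4s: ALLOW
  req#6 t=5s: DENY
  req#7 t=6s: DENY
  req#8 t=8s: ALLOW
  req#9 t=8s: ALLOW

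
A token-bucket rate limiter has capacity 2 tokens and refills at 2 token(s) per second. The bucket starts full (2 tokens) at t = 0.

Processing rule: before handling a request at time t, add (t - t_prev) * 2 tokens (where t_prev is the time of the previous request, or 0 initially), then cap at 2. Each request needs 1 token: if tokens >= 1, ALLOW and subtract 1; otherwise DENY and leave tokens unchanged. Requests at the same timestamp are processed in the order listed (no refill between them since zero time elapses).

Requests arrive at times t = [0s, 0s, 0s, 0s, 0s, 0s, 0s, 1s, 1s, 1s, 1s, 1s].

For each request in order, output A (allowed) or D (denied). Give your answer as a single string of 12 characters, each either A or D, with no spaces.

Simulating step by step:
  req#1 t=0s: ALLOW
  req#2 t=0s: ALLOW
  req#3 t=0s: DENY
  req#4 t=0s: DENY
  req#5 t=0s: DENY
  req#6 t=0s: DENY
  req#7 t=0s: DENY
  req#8 t=1s: ALLOW
  req#9 t=1s: ALLOW
  req#10 t=1s: DENY
  req#11 t=1s: DENY
  req#12 t=1s: DENY

Answer: AADDDDDAADDD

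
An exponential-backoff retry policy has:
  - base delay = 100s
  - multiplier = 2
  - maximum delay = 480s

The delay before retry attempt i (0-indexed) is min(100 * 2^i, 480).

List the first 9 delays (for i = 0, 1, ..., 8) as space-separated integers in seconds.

Answer: 100 200 400 480 480 480 480 480 480

Derivation:
Computing each delay:
  i=0: min(100*2^0, 480) = 100
  i=1: min(100*2^1, 480) = 200
  i=2: min(100*2^2, 480) = 400
  i=3: min(100*2^3, 480) = 480
  i=4: min(100*2^4, 480) = 480
  i=5: min(100*2^5, 480) = 480
  i=6: min(100*2^6, 480) = 480
  i=7: min(100*2^7, 480) = 480
  i=8: min(100*2^8, 480) = 480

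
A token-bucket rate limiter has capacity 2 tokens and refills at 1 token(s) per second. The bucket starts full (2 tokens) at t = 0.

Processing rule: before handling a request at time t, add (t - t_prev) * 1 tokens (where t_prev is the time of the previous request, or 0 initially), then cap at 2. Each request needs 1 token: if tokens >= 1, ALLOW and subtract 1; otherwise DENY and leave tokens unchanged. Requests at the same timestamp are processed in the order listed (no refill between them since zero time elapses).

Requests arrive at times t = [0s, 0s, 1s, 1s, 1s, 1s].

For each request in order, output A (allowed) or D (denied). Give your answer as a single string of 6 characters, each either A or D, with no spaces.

Simulating step by step:
  req#1 t=0s: ALLOW
  req#2 t=0s: ALLOW
  req#3 t=1s: ALLOW
  req#4 t=1s: DENY
  req#5 t=1s: DENY
  req#6 t=1s: DENY

Answer: AAADDD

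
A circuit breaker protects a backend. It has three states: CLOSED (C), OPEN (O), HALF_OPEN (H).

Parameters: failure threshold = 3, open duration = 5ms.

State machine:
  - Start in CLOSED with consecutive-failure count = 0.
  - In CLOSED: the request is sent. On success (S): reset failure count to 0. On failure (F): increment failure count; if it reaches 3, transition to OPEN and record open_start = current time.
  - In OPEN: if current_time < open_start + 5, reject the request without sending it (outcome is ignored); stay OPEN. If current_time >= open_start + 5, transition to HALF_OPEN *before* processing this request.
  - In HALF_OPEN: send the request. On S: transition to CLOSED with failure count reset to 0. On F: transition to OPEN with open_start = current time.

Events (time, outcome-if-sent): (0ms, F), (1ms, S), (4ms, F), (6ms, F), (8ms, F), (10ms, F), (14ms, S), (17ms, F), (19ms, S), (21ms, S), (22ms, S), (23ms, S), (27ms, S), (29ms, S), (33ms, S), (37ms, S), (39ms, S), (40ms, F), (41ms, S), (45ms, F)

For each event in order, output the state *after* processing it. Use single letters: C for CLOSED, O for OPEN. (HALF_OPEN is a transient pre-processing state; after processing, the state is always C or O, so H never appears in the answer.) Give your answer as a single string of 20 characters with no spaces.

State after each event:
  event#1 t=0ms outcome=F: state=CLOSED
  event#2 t=1ms outcome=S: state=CLOSED
  event#3 t=4ms outcome=F: state=CLOSED
  event#4 t=6ms outcome=F: state=CLOSED
  event#5 t=8ms outcome=F: state=OPEN
  event#6 t=10ms outcome=F: state=OPEN
  event#7 t=14ms outcome=S: state=CLOSED
  event#8 t=17ms outcome=F: state=CLOSED
  event#9 t=19ms outcome=S: state=CLOSED
  event#10 t=21ms outcome=S: state=CLOSED
  event#11 t=22ms outcome=S: state=CLOSED
  event#12 t=23ms outcome=S: state=CLOSED
  event#13 t=27ms outcome=S: state=CLOSED
  event#14 t=29ms outcome=S: state=CLOSED
  event#15 t=33ms outcome=S: state=CLOSED
  event#16 t=37ms outcome=S: state=CLOSED
  event#17 t=39ms outcome=S: state=CLOSED
  event#18 t=40ms outcome=F: state=CLOSED
  event#19 t=41ms outcome=S: state=CLOSED
  event#20 t=45ms outcome=F: state=CLOSED

Answer: CCCCOOCCCCCCCCCCCCCC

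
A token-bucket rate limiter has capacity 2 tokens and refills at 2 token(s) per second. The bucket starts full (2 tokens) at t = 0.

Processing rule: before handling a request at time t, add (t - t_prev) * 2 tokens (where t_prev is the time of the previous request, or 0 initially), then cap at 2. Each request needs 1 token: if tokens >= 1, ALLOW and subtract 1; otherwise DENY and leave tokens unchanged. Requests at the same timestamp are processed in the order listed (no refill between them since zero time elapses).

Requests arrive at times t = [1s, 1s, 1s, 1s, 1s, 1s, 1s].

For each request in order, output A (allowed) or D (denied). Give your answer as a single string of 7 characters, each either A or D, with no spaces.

Simulating step by step:
  req#1 t=1s: ALLOW
  req#2 t=1s: ALLOW
  req#3 t=1s: DENY
  req#4 t=1s: DENY
  req#5 t=1s: DENY
  req#6 t=1s: DENY
  req#7 t=1s: DENY

Answer: AADDDDD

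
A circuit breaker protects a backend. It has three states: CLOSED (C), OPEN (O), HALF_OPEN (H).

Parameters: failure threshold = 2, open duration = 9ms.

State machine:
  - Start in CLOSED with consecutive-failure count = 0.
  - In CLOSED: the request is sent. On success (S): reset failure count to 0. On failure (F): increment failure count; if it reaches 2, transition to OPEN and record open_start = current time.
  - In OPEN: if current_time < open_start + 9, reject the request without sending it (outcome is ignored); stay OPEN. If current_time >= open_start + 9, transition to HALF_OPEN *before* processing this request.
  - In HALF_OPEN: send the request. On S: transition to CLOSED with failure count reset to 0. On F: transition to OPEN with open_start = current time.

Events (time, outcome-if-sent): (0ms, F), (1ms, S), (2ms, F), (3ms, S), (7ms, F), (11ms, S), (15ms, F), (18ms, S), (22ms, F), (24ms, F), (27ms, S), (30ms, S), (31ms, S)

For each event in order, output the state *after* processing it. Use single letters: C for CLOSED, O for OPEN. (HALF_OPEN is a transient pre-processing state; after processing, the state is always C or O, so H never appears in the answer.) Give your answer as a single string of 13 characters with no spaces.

State after each event:
  event#1 t=0ms outcome=F: state=CLOSED
  event#2 t=1ms outcome=S: state=CLOSED
  event#3 t=2ms outcome=F: state=CLOSED
  event#4 t=3ms outcome=S: state=CLOSED
  event#5 t=7ms outcome=F: state=CLOSED
  event#6 t=11ms outcome=S: state=CLOSED
  event#7 t=15ms outcome=F: state=CLOSED
  event#8 t=18ms outcome=S: state=CLOSED
  event#9 t=22ms outcome=F: state=CLOSED
  event#10 t=24ms outcome=F: state=OPEN
  event#11 t=27ms outcome=S: state=OPEN
  event#12 t=30ms outcome=S: state=OPEN
  event#13 t=31ms outcome=S: state=OPEN

Answer: CCCCCCCCCOOOO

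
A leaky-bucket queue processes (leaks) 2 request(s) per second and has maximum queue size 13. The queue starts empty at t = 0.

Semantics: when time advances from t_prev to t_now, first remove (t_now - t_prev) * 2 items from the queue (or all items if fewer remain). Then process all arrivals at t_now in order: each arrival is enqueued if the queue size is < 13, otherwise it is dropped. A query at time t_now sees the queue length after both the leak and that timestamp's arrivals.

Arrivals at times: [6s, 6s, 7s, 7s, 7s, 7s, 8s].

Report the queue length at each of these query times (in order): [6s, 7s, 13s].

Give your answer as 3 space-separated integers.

Queue lengths at query times:
  query t=6s: backlog = 2
  query t=7s: backlog = 4
  query t=13s: backlog = 0

Answer: 2 4 0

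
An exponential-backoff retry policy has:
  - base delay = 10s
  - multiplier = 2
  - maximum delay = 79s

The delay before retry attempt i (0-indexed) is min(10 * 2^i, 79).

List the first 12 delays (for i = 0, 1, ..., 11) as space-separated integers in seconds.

Computing each delay:
  i=0: min(10*2^0, 79) = 10
  i=1: min(10*2^1, 79) = 20
  i=2: min(10*2^2, 79) = 40
  i=3: min(10*2^3, 79) = 79
  i=4: min(10*2^4, 79) = 79
  i=5: min(10*2^5, 79) = 79
  i=6: min(10*2^6, 79) = 79
  i=7: min(10*2^7, 79) = 79
  i=8: min(10*2^8, 79) = 79
  i=9: min(10*2^9, 79) = 79
  i=10: min(10*2^10, 79) = 79
  i=11: min(10*2^11, 79) = 79

Answer: 10 20 40 79 79 79 79 79 79 79 79 79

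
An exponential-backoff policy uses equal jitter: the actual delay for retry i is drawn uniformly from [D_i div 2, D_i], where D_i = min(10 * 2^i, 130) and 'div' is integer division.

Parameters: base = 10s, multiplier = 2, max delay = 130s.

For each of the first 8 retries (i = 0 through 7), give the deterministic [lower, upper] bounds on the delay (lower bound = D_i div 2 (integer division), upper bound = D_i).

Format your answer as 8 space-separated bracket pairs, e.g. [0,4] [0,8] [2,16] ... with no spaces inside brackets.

Computing bounds per retry:
  i=0: D_i=min(10*2^0,130)=10, bounds=[5,10]
  i=1: D_i=min(10*2^1,130)=20, bounds=[10,20]
  i=2: D_i=min(10*2^2,130)=40, bounds=[20,40]
  i=3: D_i=min(10*2^3,130)=80, bounds=[40,80]
  i=4: D_i=min(10*2^4,130)=130, bounds=[65,130]
  i=5: D_i=min(10*2^5,130)=130, bounds=[65,130]
  i=6: D_i=min(10*2^6,130)=130, bounds=[65,130]
  i=7: D_i=min(10*2^7,130)=130, bounds=[65,130]

Answer: [5,10] [10,20] [20,40] [40,80] [65,130] [65,130] [65,130] [65,130]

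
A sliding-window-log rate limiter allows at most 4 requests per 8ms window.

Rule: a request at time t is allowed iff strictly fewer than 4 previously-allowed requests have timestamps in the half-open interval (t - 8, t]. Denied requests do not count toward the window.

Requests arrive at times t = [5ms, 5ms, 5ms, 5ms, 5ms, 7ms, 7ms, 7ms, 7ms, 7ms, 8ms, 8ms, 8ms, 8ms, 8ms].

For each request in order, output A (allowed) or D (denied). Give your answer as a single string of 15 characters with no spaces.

Answer: AAAADDDDDDDDDDD

Derivation:
Tracking allowed requests in the window:
  req#1 t=5ms: ALLOW
  req#2 t=5ms: ALLOW
  req#3 t=5ms: ALLOW
  req#4 t=5ms: ALLOW
  req#5 t=5ms: DENY
  req#6 t=7ms: DENY
  req#7 t=7ms: DENY
  req#8 t=7ms: DENY
  req#9 t=7ms: DENY
  req#10 t=7ms: DENY
  req#11 t=8ms: DENY
  req#12 t=8ms: DENY
  req#13 t=8ms: DENY
  req#14 t=8ms: DENY
  req#15 t=8ms: DENY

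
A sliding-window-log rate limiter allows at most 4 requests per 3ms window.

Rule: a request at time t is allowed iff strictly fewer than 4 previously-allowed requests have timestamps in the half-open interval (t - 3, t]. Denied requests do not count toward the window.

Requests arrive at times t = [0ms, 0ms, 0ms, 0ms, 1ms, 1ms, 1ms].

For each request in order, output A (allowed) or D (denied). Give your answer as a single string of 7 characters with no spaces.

Answer: AAAADDD

Derivation:
Tracking allowed requests in the window:
  req#1 t=0ms: ALLOW
  req#2 t=0ms: ALLOW
  req#3 t=0ms: ALLOW
  req#4 t=0ms: ALLOW
  req#5 t=1ms: DENY
  req#6 t=1ms: DENY
  req#7 t=1ms: DENY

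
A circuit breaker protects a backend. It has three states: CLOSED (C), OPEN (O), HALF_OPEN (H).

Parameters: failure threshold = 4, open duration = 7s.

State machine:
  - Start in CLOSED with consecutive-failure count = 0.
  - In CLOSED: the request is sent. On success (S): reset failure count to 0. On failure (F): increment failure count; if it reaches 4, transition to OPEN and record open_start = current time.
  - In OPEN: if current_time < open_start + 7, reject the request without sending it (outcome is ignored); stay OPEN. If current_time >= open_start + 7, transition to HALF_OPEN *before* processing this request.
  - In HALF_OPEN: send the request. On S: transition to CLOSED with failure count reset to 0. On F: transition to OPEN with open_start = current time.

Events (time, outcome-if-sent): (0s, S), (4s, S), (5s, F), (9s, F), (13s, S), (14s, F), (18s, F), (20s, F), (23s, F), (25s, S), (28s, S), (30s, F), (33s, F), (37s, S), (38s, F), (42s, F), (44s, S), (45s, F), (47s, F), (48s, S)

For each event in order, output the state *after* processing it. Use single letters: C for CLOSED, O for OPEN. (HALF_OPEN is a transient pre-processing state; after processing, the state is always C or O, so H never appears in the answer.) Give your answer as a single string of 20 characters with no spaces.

State after each event:
  event#1 t=0s outcome=S: state=CLOSED
  event#2 t=4s outcome=S: state=CLOSED
  event#3 t=5s outcome=F: state=CLOSED
  event#4 t=9s outcome=F: state=CLOSED
  event#5 t=13s outcome=S: state=CLOSED
  event#6 t=14s outcome=F: state=CLOSED
  event#7 t=18s outcome=F: state=CLOSED
  event#8 t=20s outcome=F: state=CLOSED
  event#9 t=23s outcome=F: state=OPEN
  event#10 t=25s outcome=S: state=OPEN
  event#11 t=28s outcome=S: state=OPEN
  event#12 t=30s outcome=F: state=OPEN
  event#13 t=33s outcome=F: state=OPEN
  event#14 t=37s outcome=S: state=CLOSED
  event#15 t=38s outcome=F: state=CLOSED
  event#16 t=42s outcome=F: state=CLOSED
  event#17 t=44s outcome=S: state=CLOSED
  event#18 t=45s outcome=F: state=CLOSED
  event#19 t=47s outcome=F: state=CLOSED
  event#20 t=48s outcome=S: state=CLOSED

Answer: CCCCCCCCOOOOOCCCCCCC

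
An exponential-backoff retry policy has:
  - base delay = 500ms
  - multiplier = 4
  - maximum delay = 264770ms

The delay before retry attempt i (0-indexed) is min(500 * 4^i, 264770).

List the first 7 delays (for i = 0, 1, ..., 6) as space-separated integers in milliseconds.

Computing each delay:
  i=0: min(500*4^0, 264770) = 500
  i=1: min(500*4^1, 264770) = 2000
  i=2: min(500*4^2, 264770) = 8000
  i=3: min(500*4^3, 264770) = 32000
  i=4: min(500*4^4, 264770) = 128000
  i=5: min(500*4^5, 264770) = 264770
  i=6: min(500*4^6, 264770) = 264770

Answer: 500 2000 8000 32000 128000 264770 264770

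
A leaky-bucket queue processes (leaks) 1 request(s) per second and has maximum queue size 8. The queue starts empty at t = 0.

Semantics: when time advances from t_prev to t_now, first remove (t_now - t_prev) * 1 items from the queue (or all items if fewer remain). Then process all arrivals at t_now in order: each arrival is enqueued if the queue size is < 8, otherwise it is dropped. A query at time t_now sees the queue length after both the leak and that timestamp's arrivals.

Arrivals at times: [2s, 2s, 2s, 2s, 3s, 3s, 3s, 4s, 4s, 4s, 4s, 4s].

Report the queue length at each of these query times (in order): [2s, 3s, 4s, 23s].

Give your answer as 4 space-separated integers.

Answer: 4 6 8 0

Derivation:
Queue lengths at query times:
  query t=2s: backlog = 4
  query t=3s: backlog = 6
  query t=4s: backlog = 8
  query t=23s: backlog = 0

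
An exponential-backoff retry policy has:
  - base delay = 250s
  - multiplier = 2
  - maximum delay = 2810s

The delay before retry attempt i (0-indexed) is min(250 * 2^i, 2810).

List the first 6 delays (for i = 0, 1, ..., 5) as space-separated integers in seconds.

Answer: 250 500 1000 2000 2810 2810

Derivation:
Computing each delay:
  i=0: min(250*2^0, 2810) = 250
  i=1: min(250*2^1, 2810) = 500
  i=2: min(250*2^2, 2810) = 1000
  i=3: min(250*2^3, 2810) = 2000
  i=4: min(250*2^4, 2810) = 2810
  i=5: min(250*2^5, 2810) = 2810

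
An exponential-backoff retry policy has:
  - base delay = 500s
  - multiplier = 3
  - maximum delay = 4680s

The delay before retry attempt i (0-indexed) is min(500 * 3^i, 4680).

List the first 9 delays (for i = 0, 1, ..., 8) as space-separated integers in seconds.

Answer: 500 1500 4500 4680 4680 4680 4680 4680 4680

Derivation:
Computing each delay:
  i=0: min(500*3^0, 4680) = 500
  i=1: min(500*3^1, 4680) = 1500
  i=2: min(500*3^2, 4680) = 4500
  i=3: min(500*3^3, 4680) = 4680
  i=4: min(500*3^4, 4680) = 4680
  i=5: min(500*3^5, 4680) = 4680
  i=6: min(500*3^6, 4680) = 4680
  i=7: min(500*3^7, 4680) = 4680
  i=8: min(500*3^8, 4680) = 4680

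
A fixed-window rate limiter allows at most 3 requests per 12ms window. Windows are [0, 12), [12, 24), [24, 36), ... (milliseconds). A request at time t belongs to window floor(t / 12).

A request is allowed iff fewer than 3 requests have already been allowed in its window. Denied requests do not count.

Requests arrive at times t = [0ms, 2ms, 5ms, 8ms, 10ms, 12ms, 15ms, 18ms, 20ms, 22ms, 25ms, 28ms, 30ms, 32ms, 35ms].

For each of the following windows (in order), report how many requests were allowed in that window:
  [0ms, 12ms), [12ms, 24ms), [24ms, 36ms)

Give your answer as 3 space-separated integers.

Answer: 3 3 3

Derivation:
Processing requests:
  req#1 t=0ms (window 0): ALLOW
  req#2 t=2ms (window 0): ALLOW
  req#3 t=5ms (window 0): ALLOW
  req#4 t=8ms (window 0): DENY
  req#5 t=10ms (window 0): DENY
  req#6 t=12ms (window 1): ALLOW
  req#7 t=15ms (window 1): ALLOW
  req#8 t=18ms (window 1): ALLOW
  req#9 t=20ms (window 1): DENY
  req#10 t=22ms (window 1): DENY
  req#11 t=25ms (window 2): ALLOW
  req#12 t=28ms (window 2): ALLOW
  req#13 t=30ms (window 2): ALLOW
  req#14 t=32ms (window 2): DENY
  req#15 t=35ms (window 2): DENY

Allowed counts by window: 3 3 3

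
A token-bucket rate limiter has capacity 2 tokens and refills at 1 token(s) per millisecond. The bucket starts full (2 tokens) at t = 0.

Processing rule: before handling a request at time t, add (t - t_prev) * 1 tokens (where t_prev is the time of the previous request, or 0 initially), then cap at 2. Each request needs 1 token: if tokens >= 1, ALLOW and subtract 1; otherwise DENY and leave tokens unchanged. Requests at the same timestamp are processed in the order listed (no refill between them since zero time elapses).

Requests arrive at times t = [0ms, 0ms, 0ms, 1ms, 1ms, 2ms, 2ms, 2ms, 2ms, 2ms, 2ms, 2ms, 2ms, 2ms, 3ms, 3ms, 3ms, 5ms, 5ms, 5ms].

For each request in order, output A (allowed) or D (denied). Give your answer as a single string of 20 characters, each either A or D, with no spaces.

Answer: AADADADDDDDDDDADDAAD

Derivation:
Simulating step by step:
  req#1 t=0ms: ALLOW
  req#2 t=0ms: ALLOW
  req#3 t=0ms: DENY
  req#4 t=1ms: ALLOW
  req#5 t=1ms: DENY
  req#6 t=2ms: ALLOW
  req#7 t=2ms: DENY
  req#8 t=2ms: DENY
  req#9 t=2ms: DENY
  req#10 t=2ms: DENY
  req#11 t=2ms: DENY
  req#12 t=2ms: DENY
  req#13 t=2ms: DENY
  req#14 t=2ms: DENY
  req#15 t=3ms: ALLOW
  req#16 t=3ms: DENY
  req#17 t=3ms: DENY
  req#18 t=5ms: ALLOW
  req#19 t=5ms: ALLOW
  req#20 t=5ms: DENY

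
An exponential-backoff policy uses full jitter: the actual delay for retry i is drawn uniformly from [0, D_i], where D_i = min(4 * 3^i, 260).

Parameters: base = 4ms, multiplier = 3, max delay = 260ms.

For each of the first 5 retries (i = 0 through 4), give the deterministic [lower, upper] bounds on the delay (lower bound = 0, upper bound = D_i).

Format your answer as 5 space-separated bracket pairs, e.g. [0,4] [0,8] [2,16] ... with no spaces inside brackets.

Computing bounds per retry:
  i=0: D_i=min(4*3^0,260)=4, bounds=[0,4]
  i=1: D_i=min(4*3^1,260)=12, bounds=[0,12]
  i=2: D_i=min(4*3^2,260)=36, bounds=[0,36]
  i=3: D_i=min(4*3^3,260)=108, bounds=[0,108]
  i=4: D_i=min(4*3^4,260)=260, bounds=[0,260]

Answer: [0,4] [0,12] [0,36] [0,108] [0,260]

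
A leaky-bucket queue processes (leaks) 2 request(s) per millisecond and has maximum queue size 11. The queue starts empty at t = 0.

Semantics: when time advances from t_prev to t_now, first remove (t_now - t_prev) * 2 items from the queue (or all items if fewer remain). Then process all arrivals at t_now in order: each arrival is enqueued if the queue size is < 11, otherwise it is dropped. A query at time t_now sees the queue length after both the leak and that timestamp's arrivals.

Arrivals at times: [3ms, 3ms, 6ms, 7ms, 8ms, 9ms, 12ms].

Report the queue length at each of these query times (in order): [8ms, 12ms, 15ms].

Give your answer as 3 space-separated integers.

Queue lengths at query times:
  query t=8ms: backlog = 1
  query t=12ms: backlog = 1
  query t=15ms: backlog = 0

Answer: 1 1 0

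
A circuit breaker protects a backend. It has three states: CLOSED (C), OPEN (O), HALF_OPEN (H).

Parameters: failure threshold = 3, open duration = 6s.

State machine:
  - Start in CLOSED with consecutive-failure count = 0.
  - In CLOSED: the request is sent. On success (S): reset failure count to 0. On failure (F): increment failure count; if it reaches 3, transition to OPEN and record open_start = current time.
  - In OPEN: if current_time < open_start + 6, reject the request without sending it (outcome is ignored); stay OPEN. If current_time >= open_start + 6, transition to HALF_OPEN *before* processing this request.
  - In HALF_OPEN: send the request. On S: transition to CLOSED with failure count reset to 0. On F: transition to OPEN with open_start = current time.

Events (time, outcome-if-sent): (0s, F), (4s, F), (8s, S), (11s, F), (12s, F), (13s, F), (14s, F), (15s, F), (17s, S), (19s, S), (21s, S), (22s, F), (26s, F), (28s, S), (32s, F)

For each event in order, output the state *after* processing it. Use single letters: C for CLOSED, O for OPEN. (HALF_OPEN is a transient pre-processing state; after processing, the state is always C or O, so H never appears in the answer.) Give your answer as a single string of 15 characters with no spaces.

State after each event:
  event#1 t=0s outcome=F: state=CLOSED
  event#2 t=4s outcome=F: state=CLOSED
  event#3 t=8s outcome=S: state=CLOSED
  event#4 t=11s outcome=F: state=CLOSED
  event#5 t=12s outcome=F: state=CLOSED
  event#6 t=13s outcome=F: state=OPEN
  event#7 t=14s outcome=F: state=OPEN
  event#8 t=15s outcome=F: state=OPEN
  event#9 t=17s outcome=S: state=OPEN
  event#10 t=19s outcome=S: state=CLOSED
  event#11 t=21s outcome=S: state=CLOSED
  event#12 t=22s outcome=F: state=CLOSED
  event#13 t=26s outcome=F: state=CLOSED
  event#14 t=28s outcome=S: state=CLOSED
  event#15 t=32s outcome=F: state=CLOSED

Answer: CCCCCOOOOCCCCCC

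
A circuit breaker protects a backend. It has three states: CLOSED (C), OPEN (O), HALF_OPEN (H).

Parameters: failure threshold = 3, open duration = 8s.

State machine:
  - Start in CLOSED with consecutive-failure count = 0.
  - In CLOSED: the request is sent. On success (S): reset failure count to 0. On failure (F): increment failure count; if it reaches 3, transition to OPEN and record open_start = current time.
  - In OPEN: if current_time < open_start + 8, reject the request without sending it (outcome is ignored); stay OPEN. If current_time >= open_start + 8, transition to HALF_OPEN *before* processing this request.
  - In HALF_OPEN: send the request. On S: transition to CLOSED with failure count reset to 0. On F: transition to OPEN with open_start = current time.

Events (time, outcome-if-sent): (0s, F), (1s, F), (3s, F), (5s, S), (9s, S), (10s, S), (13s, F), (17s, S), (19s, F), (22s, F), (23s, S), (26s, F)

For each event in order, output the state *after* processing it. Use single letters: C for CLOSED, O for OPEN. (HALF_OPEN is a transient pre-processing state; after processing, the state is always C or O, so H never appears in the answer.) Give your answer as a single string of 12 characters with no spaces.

State after each event:
  event#1 t=0s outcome=F: state=CLOSED
  event#2 t=1s outcome=F: state=CLOSED
  event#3 t=3s outcome=F: state=OPEN
  event#4 t=5s outcome=S: state=OPEN
  event#5 t=9s outcome=S: state=OPEN
  event#6 t=10s outcome=S: state=OPEN
  event#7 t=13s outcome=F: state=OPEN
  event#8 t=17s outcome=S: state=OPEN
  event#9 t=19s outcome=F: state=OPEN
  event#10 t=22s outcome=F: state=OPEN
  event#11 t=23s outcome=S: state=OPEN
  event#12 t=26s outcome=F: state=OPEN

Answer: CCOOOOOOOOOO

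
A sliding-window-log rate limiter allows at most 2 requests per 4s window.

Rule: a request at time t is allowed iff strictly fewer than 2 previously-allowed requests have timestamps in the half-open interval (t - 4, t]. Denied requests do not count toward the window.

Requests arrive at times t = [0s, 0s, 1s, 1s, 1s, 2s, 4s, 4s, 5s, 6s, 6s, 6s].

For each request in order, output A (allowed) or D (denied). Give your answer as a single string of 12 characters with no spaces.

Tracking allowed requests in the window:
  req#1 t=0s: ALLOW
  req#2 t=0s: ALLOW
  req#3 t=1s: DENY
  req#4 t=1s: DENY
  req#5 t=1s: DENY
  req#6 t=2s: DENY
  req#7 t=4s: ALLOW
  req#8 t=4s: ALLOW
  req#9 t=5s: DENY
  req#10 t=6s: DENY
  req#11 t=6s: DENY
  req#12 t=6s: DENY

Answer: AADDDDAADDDD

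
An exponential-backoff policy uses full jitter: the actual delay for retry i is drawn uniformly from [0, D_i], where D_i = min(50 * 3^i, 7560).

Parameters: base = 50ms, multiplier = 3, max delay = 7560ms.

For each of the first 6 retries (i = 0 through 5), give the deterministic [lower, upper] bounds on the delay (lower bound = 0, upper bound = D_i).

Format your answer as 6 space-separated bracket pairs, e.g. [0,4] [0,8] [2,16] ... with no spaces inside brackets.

Answer: [0,50] [0,150] [0,450] [0,1350] [0,4050] [0,7560]

Derivation:
Computing bounds per retry:
  i=0: D_i=min(50*3^0,7560)=50, bounds=[0,50]
  i=1: D_i=min(50*3^1,7560)=150, bounds=[0,150]
  i=2: D_i=min(50*3^2,7560)=450, bounds=[0,450]
  i=3: D_i=min(50*3^3,7560)=1350, bounds=[0,1350]
  i=4: D_i=min(50*3^4,7560)=4050, bounds=[0,4050]
  i=5: D_i=min(50*3^5,7560)=7560, bounds=[0,7560]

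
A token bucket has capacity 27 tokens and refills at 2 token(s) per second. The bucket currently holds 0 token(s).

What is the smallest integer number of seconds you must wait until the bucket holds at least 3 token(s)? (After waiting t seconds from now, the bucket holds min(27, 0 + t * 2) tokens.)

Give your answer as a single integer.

Answer: 2

Derivation:
Need 0 + t * 2 >= 3, so t >= 3/2.
Smallest integer t = ceil(3/2) = 2.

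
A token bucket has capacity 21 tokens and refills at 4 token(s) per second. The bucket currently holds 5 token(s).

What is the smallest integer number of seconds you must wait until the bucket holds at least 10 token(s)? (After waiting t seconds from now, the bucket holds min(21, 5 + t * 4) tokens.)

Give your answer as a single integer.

Need 5 + t * 4 >= 10, so t >= 5/4.
Smallest integer t = ceil(5/4) = 2.

Answer: 2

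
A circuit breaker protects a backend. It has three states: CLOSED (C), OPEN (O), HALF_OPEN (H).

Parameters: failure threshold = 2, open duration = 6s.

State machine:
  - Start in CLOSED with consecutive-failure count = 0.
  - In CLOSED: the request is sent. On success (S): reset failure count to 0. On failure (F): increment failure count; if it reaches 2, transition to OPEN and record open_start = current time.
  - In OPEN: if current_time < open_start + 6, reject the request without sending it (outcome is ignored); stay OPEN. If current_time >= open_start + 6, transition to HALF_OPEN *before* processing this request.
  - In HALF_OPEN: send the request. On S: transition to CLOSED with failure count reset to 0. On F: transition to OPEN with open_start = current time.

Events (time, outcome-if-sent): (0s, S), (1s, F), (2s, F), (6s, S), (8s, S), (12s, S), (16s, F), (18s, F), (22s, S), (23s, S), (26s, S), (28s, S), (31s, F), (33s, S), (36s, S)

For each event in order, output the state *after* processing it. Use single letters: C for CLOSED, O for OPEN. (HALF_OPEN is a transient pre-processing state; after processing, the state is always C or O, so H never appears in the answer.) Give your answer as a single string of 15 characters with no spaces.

Answer: CCOOCCCOOOCCCCC

Derivation:
State after each event:
  event#1 t=0s outcome=S: state=CLOSED
  event#2 t=1s outcome=F: state=CLOSED
  event#3 t=2s outcome=F: state=OPEN
  event#4 t=6s outcome=S: state=OPEN
  event#5 t=8s outcome=S: state=CLOSED
  event#6 t=12s outcome=S: state=CLOSED
  event#7 t=16s outcome=F: state=CLOSED
  event#8 t=18s outcome=F: state=OPEN
  event#9 t=22s outcome=S: state=OPEN
  event#10 t=23s outcome=S: state=OPEN
  event#11 t=26s outcome=S: state=CLOSED
  event#12 t=28s outcome=S: state=CLOSED
  event#13 t=31s outcome=F: state=CLOSED
  event#14 t=33s outcome=S: state=CLOSED
  event#15 t=36s outcome=S: state=CLOSED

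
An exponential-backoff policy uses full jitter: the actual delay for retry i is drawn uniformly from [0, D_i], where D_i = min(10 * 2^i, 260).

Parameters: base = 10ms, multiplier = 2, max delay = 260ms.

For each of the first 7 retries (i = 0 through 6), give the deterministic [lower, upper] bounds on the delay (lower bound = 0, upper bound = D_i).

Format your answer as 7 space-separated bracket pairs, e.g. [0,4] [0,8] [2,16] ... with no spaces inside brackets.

Computing bounds per retry:
  i=0: D_i=min(10*2^0,260)=10, bounds=[0,10]
  i=1: D_i=min(10*2^1,260)=20, bounds=[0,20]
  i=2: D_i=min(10*2^2,260)=40, bounds=[0,40]
  i=3: D_i=min(10*2^3,260)=80, bounds=[0,80]
  i=4: D_i=min(10*2^4,260)=160, bounds=[0,160]
  i=5: D_i=min(10*2^5,260)=260, bounds=[0,260]
  i=6: D_i=min(10*2^6,260)=260, bounds=[0,260]

Answer: [0,10] [0,20] [0,40] [0,80] [0,160] [0,260] [0,260]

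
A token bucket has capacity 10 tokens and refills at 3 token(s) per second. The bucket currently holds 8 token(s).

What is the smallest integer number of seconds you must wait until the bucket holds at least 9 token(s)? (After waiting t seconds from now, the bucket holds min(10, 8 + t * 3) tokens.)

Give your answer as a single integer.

Answer: 1

Derivation:
Need 8 + t * 3 >= 9, so t >= 1/3.
Smallest integer t = ceil(1/3) = 1.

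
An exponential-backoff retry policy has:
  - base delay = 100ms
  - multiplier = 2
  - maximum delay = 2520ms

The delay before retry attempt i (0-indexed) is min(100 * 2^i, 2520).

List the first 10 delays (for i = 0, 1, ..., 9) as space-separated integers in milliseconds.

Answer: 100 200 400 800 1600 2520 2520 2520 2520 2520

Derivation:
Computing each delay:
  i=0: min(100*2^0, 2520) = 100
  i=1: min(100*2^1, 2520) = 200
  i=2: min(100*2^2, 2520) = 400
  i=3: min(100*2^3, 2520) = 800
  i=4: min(100*2^4, 2520) = 1600
  i=5: min(100*2^5, 2520) = 2520
  i=6: min(100*2^6, 2520) = 2520
  i=7: min(100*2^7, 2520) = 2520
  i=8: min(100*2^8, 2520) = 2520
  i=9: min(100*2^9, 2520) = 2520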